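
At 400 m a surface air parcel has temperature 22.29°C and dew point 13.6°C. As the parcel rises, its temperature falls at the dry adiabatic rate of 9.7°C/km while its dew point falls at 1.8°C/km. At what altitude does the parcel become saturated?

T and T_d converge at 9.7 − 1.8 = 7.9°C per km
Height above start = (22.29 − 13.6) / 7.9 = 1.1 km
LCL altitude = 400 m + 1100 m = 1500 m

1500 m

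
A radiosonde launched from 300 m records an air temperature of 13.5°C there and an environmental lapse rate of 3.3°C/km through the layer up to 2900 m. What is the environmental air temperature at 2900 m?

4.92°C

Environmental to 2900 m: -3.3 × 2.6 km = -8.58°C, so T = 4.92°C.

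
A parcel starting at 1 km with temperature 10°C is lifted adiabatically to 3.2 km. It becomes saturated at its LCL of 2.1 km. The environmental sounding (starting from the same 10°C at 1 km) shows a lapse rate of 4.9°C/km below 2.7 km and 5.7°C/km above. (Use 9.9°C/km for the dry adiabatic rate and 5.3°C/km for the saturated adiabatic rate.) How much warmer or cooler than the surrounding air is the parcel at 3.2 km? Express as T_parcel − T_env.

Parcel:
  1000–2100 m, dry: Δz = 1.1 km ⇒ ΔT = -10.89°C; T = -0.89°C
  2100–3200 m, saturated: Δz = 1.1 km ⇒ ΔT = -5.83°C; T = -6.72°C
Environment:
  1000–2700 m, environment, lower layer: Δz = 1.7 km ⇒ ΔT = -8.33°C; T = 1.67°C
  2700–3200 m, environment, upper layer: Δz = 0.5 km ⇒ ΔT = -2.85°C; T = -1.18°C
T_parcel − T_env = -6.72 − (-1.18) = -5.54°C

-5.54°C (parcel cooler than environment)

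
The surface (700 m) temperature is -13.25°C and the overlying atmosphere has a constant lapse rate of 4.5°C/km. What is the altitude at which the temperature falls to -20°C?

2200 m

Height above start = (-13.25 − (-20)) / 4.5 = 1.5 km
Altitude = 700 m + 1500 m = 2200 m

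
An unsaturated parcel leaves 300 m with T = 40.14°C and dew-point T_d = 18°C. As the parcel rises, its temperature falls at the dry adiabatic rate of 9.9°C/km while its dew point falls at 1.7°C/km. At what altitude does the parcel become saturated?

T and T_d converge at 9.9 − 1.7 = 8.2°C per km
Height above start = (40.14 − 18) / 8.2 = 2.7 km
LCL altitude = 300 m + 2700 m = 3000 m

3000 m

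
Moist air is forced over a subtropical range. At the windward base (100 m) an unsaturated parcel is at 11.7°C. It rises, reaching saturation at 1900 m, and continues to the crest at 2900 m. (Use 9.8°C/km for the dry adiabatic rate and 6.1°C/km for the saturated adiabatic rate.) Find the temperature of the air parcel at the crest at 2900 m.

-12.04°C

Dry to 1900 m: -9.8 × 1.8 km = -17.64°C, so T = -5.94°C.
Saturated to 2900 m: -6.1 × 1 km = -6.1°C, so T = -12.04°C.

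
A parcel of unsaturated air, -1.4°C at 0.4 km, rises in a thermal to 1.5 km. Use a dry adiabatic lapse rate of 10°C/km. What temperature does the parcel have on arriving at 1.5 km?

400 → 1500 m (dry adiabatic, 10°C/km): ΔT = -10 × 1.1 = -11°C → T = -12.4°C

-12.4°C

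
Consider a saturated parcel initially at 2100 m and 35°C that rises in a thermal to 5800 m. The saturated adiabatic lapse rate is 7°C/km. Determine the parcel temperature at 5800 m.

9.1°C

Saturated adiabatic to 5800 m: -7 × 3.7 km = -25.9°C, so T = 9.1°C.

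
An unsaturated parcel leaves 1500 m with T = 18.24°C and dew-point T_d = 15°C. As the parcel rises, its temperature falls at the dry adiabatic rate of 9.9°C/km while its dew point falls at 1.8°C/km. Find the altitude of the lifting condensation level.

T and T_d converge at 9.9 − 1.8 = 8.1°C per km
Height above start = (18.24 − 15) / 8.1 = 0.4 km
LCL altitude = 1500 m + 400 m = 1900 m

1900 m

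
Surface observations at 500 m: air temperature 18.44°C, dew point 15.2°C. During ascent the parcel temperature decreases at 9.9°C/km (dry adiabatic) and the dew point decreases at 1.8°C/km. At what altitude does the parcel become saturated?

T and T_d converge at 9.9 − 1.8 = 8.1°C per km
Height above start = (18.44 − 15.2) / 8.1 = 0.4 km
LCL altitude = 500 m + 400 m = 900 m

900 m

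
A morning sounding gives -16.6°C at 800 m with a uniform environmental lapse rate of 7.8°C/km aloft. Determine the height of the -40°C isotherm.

3800 m

Height above start = (-16.6 − (-40)) / 7.8 = 3 km
Altitude = 800 m + 3000 m = 3800 m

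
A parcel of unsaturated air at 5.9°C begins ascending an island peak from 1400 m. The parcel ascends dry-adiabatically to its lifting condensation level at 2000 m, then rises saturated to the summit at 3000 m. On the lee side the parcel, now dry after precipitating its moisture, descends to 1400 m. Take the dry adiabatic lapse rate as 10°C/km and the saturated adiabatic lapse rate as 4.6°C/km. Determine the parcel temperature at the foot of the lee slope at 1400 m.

11.3°C

1400 → 2000 m (dry, 10°C/km): ΔT = -10 × 0.6 = -6°C → T = -0.1°C
2000 → 3000 m (saturated, 4.6°C/km): ΔT = -4.6 × 1 = -4.6°C → T = -4.7°C
3000 → 1400 m (dry descent, 10°C/km): ΔT = +10 × 1.6 = +16°C → T = 11.3°C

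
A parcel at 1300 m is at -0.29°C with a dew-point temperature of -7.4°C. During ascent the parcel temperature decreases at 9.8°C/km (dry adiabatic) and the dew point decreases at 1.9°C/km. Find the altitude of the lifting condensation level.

T and T_d converge at 9.8 − 1.9 = 7.9°C per km
Height above start = (-0.29 − (-7.4)) / 7.9 = 0.9 km
LCL altitude = 1300 m + 900 m = 2200 m

2200 m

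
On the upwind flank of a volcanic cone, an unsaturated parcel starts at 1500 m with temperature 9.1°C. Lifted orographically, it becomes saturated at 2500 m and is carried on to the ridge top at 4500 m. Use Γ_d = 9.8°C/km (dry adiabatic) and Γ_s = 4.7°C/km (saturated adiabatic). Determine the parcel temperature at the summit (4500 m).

1500 → 2500 m (dry, 9.8°C/km): ΔT = -9.8 × 1 = -9.8°C → T = -0.7°C
2500 → 4500 m (saturated, 4.7°C/km): ΔT = -4.7 × 2 = -9.4°C → T = -10.1°C

-10.1°C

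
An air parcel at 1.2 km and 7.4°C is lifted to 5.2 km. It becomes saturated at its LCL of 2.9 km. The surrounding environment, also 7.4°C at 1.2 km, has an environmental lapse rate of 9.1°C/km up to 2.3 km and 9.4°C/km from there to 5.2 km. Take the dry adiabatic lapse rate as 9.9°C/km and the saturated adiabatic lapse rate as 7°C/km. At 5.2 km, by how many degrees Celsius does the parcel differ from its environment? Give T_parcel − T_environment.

+4.34°C (parcel warmer than environment)

Parcel:
  1200 → 2900 m (dry, 9.9°C/km): ΔT = -9.9 × 1.7 = -16.83°C → T = -9.43°C
  2900 → 5200 m (saturated, 7°C/km): ΔT = -7 × 2.3 = -16.1°C → T = -25.53°C
Environment:
  1200 → 2300 m (environment, lower layer, 9.1°C/km): ΔT = -9.1 × 1.1 = -10.01°C → T = -2.61°C
  2300 → 5200 m (environment, upper layer, 9.4°C/km): ΔT = -9.4 × 2.9 = -27.26°C → T = -29.87°C
T_parcel − T_env = -25.53 − (-29.87) = +4.34°C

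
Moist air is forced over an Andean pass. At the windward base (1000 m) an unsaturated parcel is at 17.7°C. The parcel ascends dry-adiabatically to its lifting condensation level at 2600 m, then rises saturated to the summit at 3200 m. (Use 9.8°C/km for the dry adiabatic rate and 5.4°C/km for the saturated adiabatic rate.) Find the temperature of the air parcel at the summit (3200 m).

1000 → 2600 m (dry, 9.8°C/km): ΔT = -9.8 × 1.6 = -15.68°C → T = 2.02°C
2600 → 3200 m (saturated, 5.4°C/km): ΔT = -5.4 × 0.6 = -3.24°C → T = -1.22°C

-1.22°C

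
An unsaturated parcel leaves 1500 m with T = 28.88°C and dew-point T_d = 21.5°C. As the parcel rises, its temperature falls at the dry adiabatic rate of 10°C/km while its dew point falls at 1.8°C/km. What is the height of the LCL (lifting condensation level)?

T and T_d converge at 10 − 1.8 = 8.2°C per km
Height above start = (28.88 − 21.5) / 8.2 = 0.9 km
LCL altitude = 1500 m + 900 m = 2400 m

2400 m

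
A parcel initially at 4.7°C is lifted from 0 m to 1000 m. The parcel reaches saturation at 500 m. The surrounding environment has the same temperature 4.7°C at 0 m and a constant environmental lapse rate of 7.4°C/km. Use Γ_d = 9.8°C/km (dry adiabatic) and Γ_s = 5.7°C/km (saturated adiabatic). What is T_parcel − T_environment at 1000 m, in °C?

-0.35°C (parcel cooler than environment)

Parcel:
  Dry to 500 m: -9.8 × 0.5 km = -4.9°C, so T = -0.2°C.
  Saturated to 1000 m: -5.7 × 0.5 km = -2.85°C, so T = -3.05°C.
Environment:
  Environment to 1000 m: -7.4 × 1 km = -7.4°C, so T = -2.7°C.
T_parcel − T_env = -3.05 − (-2.7) = -0.35°C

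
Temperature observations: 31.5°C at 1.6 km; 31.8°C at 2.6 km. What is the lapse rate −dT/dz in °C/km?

-0.3°C/km

Γ = −ΔT/Δz = (31.5 − 31.8) / (2600 − 1600) m
  = -0.3°C / 1 km = -0.3°C/km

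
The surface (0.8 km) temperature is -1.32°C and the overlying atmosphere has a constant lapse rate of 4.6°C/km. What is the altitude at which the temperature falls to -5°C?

Height above start = (-1.32 − (-5)) / 4.6 = 0.8 km
Altitude = 800 m + 800 m = 1600 m

1.6 km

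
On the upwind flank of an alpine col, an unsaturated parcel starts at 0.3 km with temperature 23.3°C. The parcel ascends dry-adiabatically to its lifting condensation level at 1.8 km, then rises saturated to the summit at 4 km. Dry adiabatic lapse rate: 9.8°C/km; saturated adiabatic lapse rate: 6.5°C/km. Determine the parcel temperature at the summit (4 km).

300–1800 m, dry: Δz = 1.5 km ⇒ ΔT = -14.7°C; T = 8.6°C
1800–4000 m, saturated: Δz = 2.2 km ⇒ ΔT = -14.3°C; T = -5.7°C

-5.7°C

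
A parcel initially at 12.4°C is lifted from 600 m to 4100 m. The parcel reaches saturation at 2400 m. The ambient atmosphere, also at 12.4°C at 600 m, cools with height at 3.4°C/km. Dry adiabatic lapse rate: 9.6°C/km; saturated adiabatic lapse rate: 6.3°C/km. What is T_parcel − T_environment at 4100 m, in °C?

Parcel:
  Dry to 2400 m: -9.6 × 1.8 km = -17.28°C, so T = -4.88°C.
  Saturated to 4100 m: -6.3 × 1.7 km = -10.71°C, so T = -15.59°C.
Environment:
  Environment to 4100 m: -3.4 × 3.5 km = -11.9°C, so T = 0.5°C.
T_parcel − T_env = -15.59 − 0.5 = -16.09°C

-16.09°C (parcel cooler than environment)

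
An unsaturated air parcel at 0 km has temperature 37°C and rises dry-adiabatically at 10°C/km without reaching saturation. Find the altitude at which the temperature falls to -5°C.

4.2 km

Height above start = (37 − (-5)) / 10 = 4.2 km
Altitude = 0 m + 4200 m = 4200 m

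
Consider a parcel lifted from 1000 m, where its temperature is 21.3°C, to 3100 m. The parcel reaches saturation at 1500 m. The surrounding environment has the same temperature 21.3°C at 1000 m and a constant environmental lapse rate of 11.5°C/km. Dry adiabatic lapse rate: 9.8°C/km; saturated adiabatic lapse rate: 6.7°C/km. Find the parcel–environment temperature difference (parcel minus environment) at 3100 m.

+8.53°C (parcel warmer than environment)

Parcel:
  Dry to 1500 m: -9.8 × 0.5 km = -4.9°C, so T = 16.4°C.
  Saturated to 3100 m: -6.7 × 1.6 km = -10.72°C, so T = 5.68°C.
Environment:
  Environment to 3100 m: -11.5 × 2.1 km = -24.15°C, so T = -2.85°C.
T_parcel − T_env = 5.68 − (-2.85) = +8.53°C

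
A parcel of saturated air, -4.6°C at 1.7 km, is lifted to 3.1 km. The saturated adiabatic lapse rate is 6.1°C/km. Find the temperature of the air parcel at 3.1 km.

-13.14°C

Saturated adiabatic to 3100 m: -6.1 × 1.4 km = -8.54°C, so T = -13.14°C.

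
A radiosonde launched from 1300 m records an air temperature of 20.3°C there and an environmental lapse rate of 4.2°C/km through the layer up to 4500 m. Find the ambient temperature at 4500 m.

Environmental to 4500 m: -4.2 × 3.2 km = -13.44°C, so T = 6.86°C.

6.86°C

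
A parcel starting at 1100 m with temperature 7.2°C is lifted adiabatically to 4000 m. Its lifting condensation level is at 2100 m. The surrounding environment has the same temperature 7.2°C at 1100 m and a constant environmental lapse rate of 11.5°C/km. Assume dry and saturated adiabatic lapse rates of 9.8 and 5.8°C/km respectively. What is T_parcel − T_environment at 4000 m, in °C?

+12.53°C (parcel warmer than environment)

Parcel:
  From 1100 m to 2100 m (dry): cools by 9.8 × 1 = 9.8°C, giving -2.6°C.
  From 2100 m to 4000 m (saturated): cools by 5.8 × 1.9 = 11.02°C, giving -13.62°C.
Environment:
  From 1100 m to 4000 m (environment): cools by 11.5 × 2.9 = 33.35°C, giving -26.15°C.
T_parcel − T_env = -13.62 − (-26.15) = +12.53°C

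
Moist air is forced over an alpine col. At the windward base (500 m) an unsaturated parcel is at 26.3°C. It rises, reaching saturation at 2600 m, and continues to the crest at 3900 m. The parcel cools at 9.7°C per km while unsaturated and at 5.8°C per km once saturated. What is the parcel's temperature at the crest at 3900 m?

From 500 m to 2600 m (dry): cools by 9.7 × 2.1 = 20.37°C, giving 5.93°C.
From 2600 m to 3900 m (saturated): cools by 5.8 × 1.3 = 7.54°C, giving -1.61°C.

-1.61°C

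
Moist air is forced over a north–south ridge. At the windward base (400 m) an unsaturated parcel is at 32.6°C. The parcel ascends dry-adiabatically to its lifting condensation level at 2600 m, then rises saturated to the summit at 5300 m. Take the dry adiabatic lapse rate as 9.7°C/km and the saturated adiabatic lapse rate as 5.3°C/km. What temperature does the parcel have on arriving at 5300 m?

-3.05°C

400 → 2600 m (dry, 9.7°C/km): ΔT = -9.7 × 2.2 = -21.34°C → T = 11.26°C
2600 → 5300 m (saturated, 5.3°C/km): ΔT = -5.3 × 2.7 = -14.31°C → T = -3.05°C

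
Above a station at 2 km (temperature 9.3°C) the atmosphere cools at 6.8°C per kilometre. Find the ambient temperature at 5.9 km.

-17.22°C

2000 → 5900 m (environmental, 6.8°C/km): ΔT = -6.8 × 3.9 = -26.52°C → T = -17.22°C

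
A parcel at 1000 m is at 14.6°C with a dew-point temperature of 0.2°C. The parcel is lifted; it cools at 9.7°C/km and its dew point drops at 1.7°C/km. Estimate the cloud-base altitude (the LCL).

2800 m

T and T_d converge at 9.7 − 1.7 = 8°C per km
Height above start = (14.6 − 0.2) / 8 = 1.8 km
LCL altitude = 1000 m + 1800 m = 2800 m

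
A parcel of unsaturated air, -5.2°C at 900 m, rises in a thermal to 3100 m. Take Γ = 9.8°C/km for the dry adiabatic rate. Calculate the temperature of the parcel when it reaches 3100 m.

900 → 3100 m (dry adiabatic, 9.8°C/km): ΔT = -9.8 × 2.2 = -21.56°C → T = -26.76°C

-26.76°C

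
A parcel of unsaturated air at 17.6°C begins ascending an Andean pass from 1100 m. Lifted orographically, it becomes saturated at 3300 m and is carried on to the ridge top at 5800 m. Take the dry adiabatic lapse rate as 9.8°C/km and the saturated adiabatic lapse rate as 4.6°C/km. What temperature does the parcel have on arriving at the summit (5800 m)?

From 1100 m to 3300 m (dry): cools by 9.8 × 2.2 = 21.56°C, giving -3.96°C.
From 3300 m to 5800 m (saturated): cools by 4.6 × 2.5 = 11.5°C, giving -15.46°C.

-15.46°C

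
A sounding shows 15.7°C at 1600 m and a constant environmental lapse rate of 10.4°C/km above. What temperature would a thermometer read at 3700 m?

1600–3700 m, environmental: Δz = 2.1 km ⇒ ΔT = -21.84°C; T = -6.14°C

-6.14°C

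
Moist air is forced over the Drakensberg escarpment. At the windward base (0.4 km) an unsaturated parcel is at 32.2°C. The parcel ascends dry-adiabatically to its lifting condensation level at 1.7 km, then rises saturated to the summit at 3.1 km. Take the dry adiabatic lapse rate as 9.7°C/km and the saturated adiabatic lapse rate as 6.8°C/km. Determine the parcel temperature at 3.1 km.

From 400 m to 1700 m (dry): cools by 9.7 × 1.3 = 12.61°C, giving 19.59°C.
From 1700 m to 3100 m (saturated): cools by 6.8 × 1.4 = 9.52°C, giving 10.07°C.

10.07°C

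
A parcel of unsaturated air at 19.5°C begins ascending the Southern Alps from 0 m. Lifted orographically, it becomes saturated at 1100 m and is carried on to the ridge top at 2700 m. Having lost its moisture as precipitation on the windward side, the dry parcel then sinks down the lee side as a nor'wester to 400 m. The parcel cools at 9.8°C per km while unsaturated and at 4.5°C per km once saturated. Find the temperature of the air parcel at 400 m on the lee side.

0–1100 m, dry: Δz = 1.1 km ⇒ ΔT = -10.78°C; T = 8.72°C
1100–2700 m, saturated: Δz = 1.6 km ⇒ ΔT = -7.2°C; T = 1.52°C
2700–400 m, dry descent: Δz = 2.3 km ⇒ ΔT = +22.54°C; T = 24.06°C

24.06°C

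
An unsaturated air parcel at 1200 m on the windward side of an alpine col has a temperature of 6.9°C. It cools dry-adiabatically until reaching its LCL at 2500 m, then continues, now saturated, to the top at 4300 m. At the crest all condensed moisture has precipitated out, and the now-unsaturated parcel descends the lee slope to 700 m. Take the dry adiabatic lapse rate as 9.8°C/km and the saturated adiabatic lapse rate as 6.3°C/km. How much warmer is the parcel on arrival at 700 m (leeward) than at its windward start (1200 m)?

1200 → 2500 m (dry, 9.8°C/km): ΔT = -9.8 × 1.3 = -12.74°C → T = -5.84°C
2500 → 4300 m (saturated, 6.3°C/km): ΔT = -6.3 × 1.8 = -11.34°C → T = -17.18°C
4300 → 700 m (dry descent, 9.8°C/km): ΔT = +9.8 × 3.6 = +35.28°C → T = 18.1°C
Net change vs windward start: 18.1 − 6.9 = +11.2°C

+11.2°C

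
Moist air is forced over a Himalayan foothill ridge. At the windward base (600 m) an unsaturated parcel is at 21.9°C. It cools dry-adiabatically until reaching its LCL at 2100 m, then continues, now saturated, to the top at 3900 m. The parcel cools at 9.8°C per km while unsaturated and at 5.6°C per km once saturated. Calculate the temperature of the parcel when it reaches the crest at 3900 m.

From 600 m to 2100 m (dry): cools by 9.8 × 1.5 = 14.7°C, giving 7.2°C.
From 2100 m to 3900 m (saturated): cools by 5.6 × 1.8 = 10.08°C, giving -2.88°C.

-2.88°C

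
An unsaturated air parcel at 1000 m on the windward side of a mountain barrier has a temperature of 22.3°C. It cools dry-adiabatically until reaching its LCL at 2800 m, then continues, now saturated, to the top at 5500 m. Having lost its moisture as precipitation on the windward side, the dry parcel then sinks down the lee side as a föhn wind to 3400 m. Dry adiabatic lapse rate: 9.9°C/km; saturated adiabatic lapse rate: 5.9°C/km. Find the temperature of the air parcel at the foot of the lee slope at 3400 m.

9.34°C

Dry to 2800 m: -9.9 × 1.8 km = -17.82°C, so T = 4.48°C.
Saturated to 5500 m: -5.9 × 2.7 km = -15.93°C, so T = -11.45°C.
Dry descent to 3400 m: +9.9 × 2.1 km = +20.79°C, so T = 9.34°C.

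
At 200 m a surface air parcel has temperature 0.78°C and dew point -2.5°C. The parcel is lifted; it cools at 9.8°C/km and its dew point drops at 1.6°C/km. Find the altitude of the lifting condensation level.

T and T_d converge at 9.8 − 1.6 = 8.2°C per km
Height above start = (0.78 − (-2.5)) / 8.2 = 0.4 km
LCL altitude = 200 m + 400 m = 600 m

600 m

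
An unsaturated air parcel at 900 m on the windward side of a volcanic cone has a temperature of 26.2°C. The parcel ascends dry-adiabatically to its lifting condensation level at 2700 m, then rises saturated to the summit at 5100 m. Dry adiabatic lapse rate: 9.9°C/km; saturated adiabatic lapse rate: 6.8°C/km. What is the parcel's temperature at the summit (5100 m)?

900–2700 m, dry: Δz = 1.8 km ⇒ ΔT = -17.82°C; T = 8.38°C
2700–5100 m, saturated: Δz = 2.4 km ⇒ ΔT = -16.32°C; T = -7.94°C

-7.94°C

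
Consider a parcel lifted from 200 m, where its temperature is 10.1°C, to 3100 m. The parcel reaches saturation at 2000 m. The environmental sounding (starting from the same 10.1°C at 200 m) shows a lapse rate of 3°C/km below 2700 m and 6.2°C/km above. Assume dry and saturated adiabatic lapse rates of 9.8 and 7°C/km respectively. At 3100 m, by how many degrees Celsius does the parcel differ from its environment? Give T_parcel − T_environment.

Parcel:
  200–2000 m, dry: Δz = 1.8 km ⇒ ΔT = -17.64°C; T = -7.54°C
  2000–3100 m, saturated: Δz = 1.1 km ⇒ ΔT = -7.7°C; T = -15.24°C
Environment:
  200–2700 m, environment, lower layer: Δz = 2.5 km ⇒ ΔT = -7.5°C; T = 2.6°C
  2700–3100 m, environment, upper layer: Δz = 0.4 km ⇒ ΔT = -2.48°C; T = 0.12°C
T_parcel − T_env = -15.24 − 0.12 = -15.36°C

-15.36°C (parcel cooler than environment)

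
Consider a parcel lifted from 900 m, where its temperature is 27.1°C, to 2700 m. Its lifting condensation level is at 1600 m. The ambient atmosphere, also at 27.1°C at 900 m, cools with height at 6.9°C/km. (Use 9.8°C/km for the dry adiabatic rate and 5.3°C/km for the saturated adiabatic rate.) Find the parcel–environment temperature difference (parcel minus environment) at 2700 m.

Parcel:
  From 900 m to 1600 m (dry): cools by 9.8 × 0.7 = 6.86°C, giving 20.24°C.
  From 1600 m to 2700 m (saturated): cools by 5.3 × 1.1 = 5.83°C, giving 14.41°C.
Environment:
  From 900 m to 2700 m (environment): cools by 6.9 × 1.8 = 12.42°C, giving 14.68°C.
T_parcel − T_env = 14.41 − 14.68 = -0.27°C

-0.27°C (parcel cooler than environment)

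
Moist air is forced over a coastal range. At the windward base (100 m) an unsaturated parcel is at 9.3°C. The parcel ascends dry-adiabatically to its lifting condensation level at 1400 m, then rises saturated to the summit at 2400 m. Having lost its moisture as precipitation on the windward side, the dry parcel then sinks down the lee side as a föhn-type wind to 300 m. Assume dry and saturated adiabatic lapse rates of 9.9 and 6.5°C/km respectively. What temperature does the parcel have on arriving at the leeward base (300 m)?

100 → 1400 m (dry, 9.9°C/km): ΔT = -9.9 × 1.3 = -12.87°C → T = -3.57°C
1400 → 2400 m (saturated, 6.5°C/km): ΔT = -6.5 × 1 = -6.5°C → T = -10.07°C
2400 → 300 m (dry descent, 9.9°C/km): ΔT = +9.9 × 2.1 = +20.79°C → T = 10.72°C

10.72°C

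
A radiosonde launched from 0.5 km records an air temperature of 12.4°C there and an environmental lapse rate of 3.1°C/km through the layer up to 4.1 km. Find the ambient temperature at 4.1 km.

500 → 4100 m (environmental, 3.1°C/km): ΔT = -3.1 × 3.6 = -11.16°C → T = 1.24°C

1.24°C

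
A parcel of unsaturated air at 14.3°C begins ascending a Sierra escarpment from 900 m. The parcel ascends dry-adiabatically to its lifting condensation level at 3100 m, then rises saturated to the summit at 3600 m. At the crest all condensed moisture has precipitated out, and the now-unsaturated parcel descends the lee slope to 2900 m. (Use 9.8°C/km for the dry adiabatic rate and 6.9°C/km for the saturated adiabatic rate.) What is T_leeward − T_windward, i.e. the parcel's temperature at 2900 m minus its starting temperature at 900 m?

-18.15°C

From 900 m to 3100 m (dry): cools by 9.8 × 2.2 = 21.56°C, giving -7.26°C.
From 3100 m to 3600 m (saturated): cools by 6.9 × 0.5 = 3.45°C, giving -10.71°C.
From 3600 m to 2900 m (dry descent): warms by 9.8 × 0.7 = 6.86°C, giving -3.85°C.
Net change vs windward start: -3.85 − 14.3 = -18.15°C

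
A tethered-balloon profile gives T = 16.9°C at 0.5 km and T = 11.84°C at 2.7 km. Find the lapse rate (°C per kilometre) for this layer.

Γ = −ΔT/Δz = (16.9 − 11.84) / (2700 − 500) m
  = 5.06°C / 2.2 km = 2.3°C/km

2.3°C/km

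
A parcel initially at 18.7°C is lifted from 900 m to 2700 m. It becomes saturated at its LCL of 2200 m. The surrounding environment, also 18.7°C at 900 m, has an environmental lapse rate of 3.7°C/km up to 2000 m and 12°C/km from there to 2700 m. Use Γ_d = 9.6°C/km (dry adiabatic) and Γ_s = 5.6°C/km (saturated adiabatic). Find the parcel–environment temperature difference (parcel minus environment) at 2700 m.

Parcel:
  Dry to 2200 m: -9.6 × 1.3 km = -12.48°C, so T = 6.22°C.
  Saturated to 2700 m: -5.6 × 0.5 km = -2.8°C, so T = 3.42°C.
Environment:
  Environment, lower layer to 2000 m: -3.7 × 1.1 km = -4.07°C, so T = 14.63°C.
  Environment, upper layer to 2700 m: -12 × 0.7 km = -8.4°C, so T = 6.23°C.
T_parcel − T_env = 3.42 − 6.23 = -2.81°C

-2.81°C (parcel cooler than environment)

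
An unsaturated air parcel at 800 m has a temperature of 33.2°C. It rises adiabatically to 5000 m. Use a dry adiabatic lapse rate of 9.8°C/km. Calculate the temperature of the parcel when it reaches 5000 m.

800–5000 m, dry adiabatic: Δz = 4.2 km ⇒ ΔT = -41.16°C; T = -7.96°C

-7.96°C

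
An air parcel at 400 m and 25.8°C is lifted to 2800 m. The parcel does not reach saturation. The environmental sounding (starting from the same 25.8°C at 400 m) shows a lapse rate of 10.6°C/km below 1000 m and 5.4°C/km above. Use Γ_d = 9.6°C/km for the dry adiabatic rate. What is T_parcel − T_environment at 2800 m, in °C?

-6.96°C (parcel cooler than environment)

Parcel:
  400 → 2800 m (dry, 9.6°C/km): ΔT = -9.6 × 2.4 = -23.04°C → T = 2.76°C
Environment:
  400 → 1000 m (environment, lower layer, 10.6°C/km): ΔT = -10.6 × 0.6 = -6.36°C → T = 19.44°C
  1000 → 2800 m (environment, upper layer, 5.4°C/km): ΔT = -5.4 × 1.8 = -9.72°C → T = 9.72°C
T_parcel − T_env = 2.76 − 9.72 = -6.96°C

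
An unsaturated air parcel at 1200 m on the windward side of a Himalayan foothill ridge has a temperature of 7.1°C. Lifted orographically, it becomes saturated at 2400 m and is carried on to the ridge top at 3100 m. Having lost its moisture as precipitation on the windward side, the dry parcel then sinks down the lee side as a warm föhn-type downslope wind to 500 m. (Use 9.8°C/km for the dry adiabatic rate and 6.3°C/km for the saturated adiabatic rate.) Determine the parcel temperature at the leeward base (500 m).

From 1200 m to 2400 m (dry): cools by 9.8 × 1.2 = 11.76°C, giving -4.66°C.
From 2400 m to 3100 m (saturated): cools by 6.3 × 0.7 = 4.41°C, giving -9.07°C.
From 3100 m to 500 m (dry descent): warms by 9.8 × 2.6 = 25.48°C, giving 16.41°C.

16.41°C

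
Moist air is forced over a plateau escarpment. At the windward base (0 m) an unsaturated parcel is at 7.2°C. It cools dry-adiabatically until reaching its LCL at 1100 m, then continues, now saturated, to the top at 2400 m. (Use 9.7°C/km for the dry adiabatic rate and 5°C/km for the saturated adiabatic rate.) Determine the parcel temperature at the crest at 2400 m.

-9.97°C

0 → 1100 m (dry, 9.7°C/km): ΔT = -9.7 × 1.1 = -10.67°C → T = -3.47°C
1100 → 2400 m (saturated, 5°C/km): ΔT = -5 × 1.3 = -6.5°C → T = -9.97°C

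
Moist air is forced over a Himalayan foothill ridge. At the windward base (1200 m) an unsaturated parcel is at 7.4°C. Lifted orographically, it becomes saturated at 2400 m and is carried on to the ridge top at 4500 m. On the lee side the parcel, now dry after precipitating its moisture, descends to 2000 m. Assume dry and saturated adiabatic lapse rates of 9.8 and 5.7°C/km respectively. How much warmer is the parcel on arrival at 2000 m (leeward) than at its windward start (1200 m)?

Dry to 2400 m: -9.8 × 1.2 km = -11.76°C, so T = -4.36°C.
Saturated to 4500 m: -5.7 × 2.1 km = -11.97°C, so T = -16.33°C.
Dry descent to 2000 m: +9.8 × 2.5 km = +24.5°C, so T = 8.17°C.
Net change vs windward start: 8.17 − 7.4 = +0.77°C

+0.77°C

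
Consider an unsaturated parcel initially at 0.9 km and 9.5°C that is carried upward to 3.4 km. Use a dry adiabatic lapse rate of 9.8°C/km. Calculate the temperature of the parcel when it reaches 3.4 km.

From 900 m to 3400 m (dry adiabatic): cools by 9.8 × 2.5 = 24.5°C, giving -15°C.

-15°C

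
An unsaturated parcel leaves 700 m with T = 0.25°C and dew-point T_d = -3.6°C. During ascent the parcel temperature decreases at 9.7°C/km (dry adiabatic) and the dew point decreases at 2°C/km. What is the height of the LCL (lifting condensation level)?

T and T_d converge at 9.7 − 2 = 7.7°C per km
Height above start = (0.25 − (-3.6)) / 7.7 = 0.5 km
LCL altitude = 700 m + 500 m = 1200 m

1200 m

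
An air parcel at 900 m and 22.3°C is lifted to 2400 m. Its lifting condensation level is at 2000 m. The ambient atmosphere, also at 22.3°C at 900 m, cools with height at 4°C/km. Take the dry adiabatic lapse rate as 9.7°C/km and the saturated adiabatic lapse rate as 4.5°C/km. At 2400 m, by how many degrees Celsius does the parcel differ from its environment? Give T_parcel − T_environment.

-6.47°C (parcel cooler than environment)

Parcel:
  From 900 m to 2000 m (dry): cools by 9.7 × 1.1 = 10.67°C, giving 11.63°C.
  From 2000 m to 2400 m (saturated): cools by 4.5 × 0.4 = 1.8°C, giving 9.83°C.
Environment:
  From 900 m to 2400 m (environment): cools by 4 × 1.5 = 6°C, giving 16.3°C.
T_parcel − T_env = 9.83 − 16.3 = -6.47°C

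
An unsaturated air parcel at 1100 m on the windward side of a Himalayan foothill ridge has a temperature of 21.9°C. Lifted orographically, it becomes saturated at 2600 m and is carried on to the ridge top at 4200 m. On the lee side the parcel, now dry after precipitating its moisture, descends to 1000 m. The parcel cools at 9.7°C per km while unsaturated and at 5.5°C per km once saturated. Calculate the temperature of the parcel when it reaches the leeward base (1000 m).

Dry to 2600 m: -9.7 × 1.5 km = -14.55°C, so T = 7.35°C.
Saturated to 4200 m: -5.5 × 1.6 km = -8.8°C, so T = -1.45°C.
Dry descent to 1000 m: +9.7 × 3.2 km = +31.04°C, so T = 29.59°C.

29.59°C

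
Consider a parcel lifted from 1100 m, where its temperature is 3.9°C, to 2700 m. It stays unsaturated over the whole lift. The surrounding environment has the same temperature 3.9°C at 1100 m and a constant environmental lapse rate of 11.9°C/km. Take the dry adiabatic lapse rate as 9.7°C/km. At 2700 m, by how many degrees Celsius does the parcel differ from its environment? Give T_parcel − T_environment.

+3.52°C (parcel warmer than environment)

Parcel:
  Dry to 2700 m: -9.7 × 1.6 km = -15.52°C, so T = -11.62°C.
Environment:
  Environment to 2700 m: -11.9 × 1.6 km = -19.04°C, so T = -15.14°C.
T_parcel − T_env = -11.62 − (-15.14) = +3.52°C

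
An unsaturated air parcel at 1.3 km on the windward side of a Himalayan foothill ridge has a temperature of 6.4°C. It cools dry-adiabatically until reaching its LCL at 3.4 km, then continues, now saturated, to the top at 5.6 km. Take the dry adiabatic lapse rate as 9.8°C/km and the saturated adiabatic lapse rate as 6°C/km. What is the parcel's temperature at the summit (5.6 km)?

-27.38°C

1300 → 3400 m (dry, 9.8°C/km): ΔT = -9.8 × 2.1 = -20.58°C → T = -14.18°C
3400 → 5600 m (saturated, 6°C/km): ΔT = -6 × 2.2 = -13.2°C → T = -27.38°C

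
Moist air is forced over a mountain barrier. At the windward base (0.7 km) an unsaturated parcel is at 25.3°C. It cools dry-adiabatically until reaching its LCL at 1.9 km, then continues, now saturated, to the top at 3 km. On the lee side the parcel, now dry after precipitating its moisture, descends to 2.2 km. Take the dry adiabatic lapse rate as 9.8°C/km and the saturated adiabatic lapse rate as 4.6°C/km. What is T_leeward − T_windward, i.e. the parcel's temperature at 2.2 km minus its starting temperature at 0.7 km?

700–1900 m, dry: Δz = 1.2 km ⇒ ΔT = -11.76°C; T = 13.54°C
1900–3000 m, saturated: Δz = 1.1 km ⇒ ΔT = -5.06°C; T = 8.48°C
3000–2200 m, dry descent: Δz = 0.8 km ⇒ ΔT = +7.84°C; T = 16.32°C
Net change vs windward start: 16.32 − 25.3 = -8.98°C

-8.98°C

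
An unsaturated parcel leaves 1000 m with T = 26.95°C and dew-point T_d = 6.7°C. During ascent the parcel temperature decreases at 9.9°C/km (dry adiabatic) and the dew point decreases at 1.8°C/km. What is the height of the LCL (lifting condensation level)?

3500 m

T and T_d converge at 9.9 − 1.8 = 8.1°C per km
Height above start = (26.95 − 6.7) / 8.1 = 2.5 km
LCL altitude = 1000 m + 2500 m = 3500 m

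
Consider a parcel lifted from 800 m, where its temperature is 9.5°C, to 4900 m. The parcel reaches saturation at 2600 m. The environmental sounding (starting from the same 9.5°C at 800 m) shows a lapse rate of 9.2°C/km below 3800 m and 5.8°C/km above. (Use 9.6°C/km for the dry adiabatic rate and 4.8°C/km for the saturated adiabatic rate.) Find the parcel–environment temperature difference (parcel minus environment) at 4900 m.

Parcel:
  From 800 m to 2600 m (dry): cools by 9.6 × 1.8 = 17.28°C, giving -7.78°C.
  From 2600 m to 4900 m (saturated): cools by 4.8 × 2.3 = 11.04°C, giving -18.82°C.
Environment:
  From 800 m to 3800 m (environment, lower layer): cools by 9.2 × 3 = 27.6°C, giving -18.1°C.
  From 3800 m to 4900 m (environment, upper layer): cools by 5.8 × 1.1 = 6.38°C, giving -24.48°C.
T_parcel − T_env = -18.82 − (-24.48) = +5.66°C

+5.66°C (parcel warmer than environment)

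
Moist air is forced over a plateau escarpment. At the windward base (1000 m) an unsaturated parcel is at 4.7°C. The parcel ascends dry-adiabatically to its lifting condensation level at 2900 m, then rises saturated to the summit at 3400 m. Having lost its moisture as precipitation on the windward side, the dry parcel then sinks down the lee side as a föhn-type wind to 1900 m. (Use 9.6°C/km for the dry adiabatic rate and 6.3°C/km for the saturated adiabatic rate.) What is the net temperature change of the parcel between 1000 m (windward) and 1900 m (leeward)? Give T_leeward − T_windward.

-6.99°C

1000 → 2900 m (dry, 9.6°C/km): ΔT = -9.6 × 1.9 = -18.24°C → T = -13.54°C
2900 → 3400 m (saturated, 6.3°C/km): ΔT = -6.3 × 0.5 = -3.15°C → T = -16.69°C
3400 → 1900 m (dry descent, 9.6°C/km): ΔT = +9.6 × 1.5 = +14.4°C → T = -2.29°C
Net change vs windward start: -2.29 − 4.7 = -6.99°C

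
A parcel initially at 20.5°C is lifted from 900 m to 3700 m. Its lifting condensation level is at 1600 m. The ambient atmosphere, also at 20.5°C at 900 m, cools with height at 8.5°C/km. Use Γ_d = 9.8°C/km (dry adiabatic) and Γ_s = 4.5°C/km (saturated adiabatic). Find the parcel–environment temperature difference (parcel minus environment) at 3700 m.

+7.49°C (parcel warmer than environment)

Parcel:
  Dry to 1600 m: -9.8 × 0.7 km = -6.86°C, so T = 13.64°C.
  Saturated to 3700 m: -4.5 × 2.1 km = -9.45°C, so T = 4.19°C.
Environment:
  Environment to 3700 m: -8.5 × 2.8 km = -23.8°C, so T = -3.3°C.
T_parcel − T_env = 4.19 − (-3.3) = +7.49°C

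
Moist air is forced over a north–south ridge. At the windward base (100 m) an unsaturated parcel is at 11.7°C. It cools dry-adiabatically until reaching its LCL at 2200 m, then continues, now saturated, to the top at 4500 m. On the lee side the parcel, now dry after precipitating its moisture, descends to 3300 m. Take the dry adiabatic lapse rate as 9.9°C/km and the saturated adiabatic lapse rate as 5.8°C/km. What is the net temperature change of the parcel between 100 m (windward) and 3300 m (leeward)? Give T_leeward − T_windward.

-22.25°C

From 100 m to 2200 m (dry): cools by 9.9 × 2.1 = 20.79°C, giving -9.09°C.
From 2200 m to 4500 m (saturated): cools by 5.8 × 2.3 = 13.34°C, giving -22.43°C.
From 4500 m to 3300 m (dry descent): warms by 9.9 × 1.2 = 11.88°C, giving -10.55°C.
Net change vs windward start: -10.55 − 11.7 = -22.25°C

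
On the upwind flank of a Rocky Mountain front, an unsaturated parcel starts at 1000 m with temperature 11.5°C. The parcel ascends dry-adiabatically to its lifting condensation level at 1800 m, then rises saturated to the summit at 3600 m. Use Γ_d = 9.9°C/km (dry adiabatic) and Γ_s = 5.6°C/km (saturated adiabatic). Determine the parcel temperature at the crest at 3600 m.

-6.5°C

1000–1800 m, dry: Δz = 0.8 km ⇒ ΔT = -7.92°C; T = 3.58°C
1800–3600 m, saturated: Δz = 1.8 km ⇒ ΔT = -10.08°C; T = -6.5°C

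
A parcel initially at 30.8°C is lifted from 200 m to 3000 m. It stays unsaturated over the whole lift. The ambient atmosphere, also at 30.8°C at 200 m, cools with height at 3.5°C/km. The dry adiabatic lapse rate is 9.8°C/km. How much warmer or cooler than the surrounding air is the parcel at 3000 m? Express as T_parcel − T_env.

-17.64°C (parcel cooler than environment)

Parcel:
  200–3000 m, dry: Δz = 2.8 km ⇒ ΔT = -27.44°C; T = 3.36°C
Environment:
  200–3000 m, environment: Δz = 2.8 km ⇒ ΔT = -9.8°C; T = 21°C
T_parcel − T_env = 3.36 − 21 = -17.64°C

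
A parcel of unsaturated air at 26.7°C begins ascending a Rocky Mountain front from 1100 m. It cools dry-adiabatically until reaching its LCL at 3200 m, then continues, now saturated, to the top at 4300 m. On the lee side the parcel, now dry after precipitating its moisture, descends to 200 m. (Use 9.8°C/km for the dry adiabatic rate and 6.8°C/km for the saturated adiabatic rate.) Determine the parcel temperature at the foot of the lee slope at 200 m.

Dry to 3200 m: -9.8 × 2.1 km = -20.58°C, so T = 6.12°C.
Saturated to 4300 m: -6.8 × 1.1 km = -7.48°C, so T = -1.36°C.
Dry descent to 200 m: +9.8 × 4.1 km = +40.18°C, so T = 38.82°C.

38.82°C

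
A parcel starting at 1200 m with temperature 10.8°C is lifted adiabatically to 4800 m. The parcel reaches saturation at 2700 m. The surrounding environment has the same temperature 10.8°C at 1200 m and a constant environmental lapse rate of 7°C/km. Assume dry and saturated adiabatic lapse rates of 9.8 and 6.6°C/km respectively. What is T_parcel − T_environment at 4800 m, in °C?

-3.36°C (parcel cooler than environment)

Parcel:
  1200–2700 m, dry: Δz = 1.5 km ⇒ ΔT = -14.7°C; T = -3.9°C
  2700–4800 m, saturated: Δz = 2.1 km ⇒ ΔT = -13.86°C; T = -17.76°C
Environment:
  1200–4800 m, environment: Δz = 3.6 km ⇒ ΔT = -25.2°C; T = -14.4°C
T_parcel − T_env = -17.76 − (-14.4) = -3.36°C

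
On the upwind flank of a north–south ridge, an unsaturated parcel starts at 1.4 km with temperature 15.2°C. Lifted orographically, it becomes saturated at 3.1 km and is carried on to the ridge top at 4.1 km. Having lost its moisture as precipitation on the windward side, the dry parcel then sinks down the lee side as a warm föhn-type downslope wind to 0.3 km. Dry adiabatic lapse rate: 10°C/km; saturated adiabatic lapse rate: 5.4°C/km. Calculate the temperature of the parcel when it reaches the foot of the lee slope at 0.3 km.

30.8°C

1400–3100 m, dry: Δz = 1.7 km ⇒ ΔT = -17°C; T = -1.8°C
3100–4100 m, saturated: Δz = 1 km ⇒ ΔT = -5.4°C; T = -7.2°C
4100–300 m, dry descent: Δz = 3.8 km ⇒ ΔT = +38°C; T = 30.8°C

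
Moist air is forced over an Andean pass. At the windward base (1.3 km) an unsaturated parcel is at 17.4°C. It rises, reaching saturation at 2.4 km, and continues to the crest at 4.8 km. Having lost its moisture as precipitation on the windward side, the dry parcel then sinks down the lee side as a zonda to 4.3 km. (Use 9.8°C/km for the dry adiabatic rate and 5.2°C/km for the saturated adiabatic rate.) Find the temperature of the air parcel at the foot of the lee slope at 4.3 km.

Dry to 2400 m: -9.8 × 1.1 km = -10.78°C, so T = 6.62°C.
Saturated to 4800 m: -5.2 × 2.4 km = -12.48°C, so T = -5.86°C.
Dry descent to 4300 m: +9.8 × 0.5 km = +4.9°C, so T = -0.96°C.

-0.96°C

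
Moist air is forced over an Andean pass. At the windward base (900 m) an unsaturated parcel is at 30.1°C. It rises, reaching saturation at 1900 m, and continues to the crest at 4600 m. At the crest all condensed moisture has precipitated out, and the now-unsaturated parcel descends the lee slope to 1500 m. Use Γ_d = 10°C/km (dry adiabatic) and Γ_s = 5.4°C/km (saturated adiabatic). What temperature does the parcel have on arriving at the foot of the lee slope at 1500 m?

Dry to 1900 m: -10 × 1 km = -10°C, so T = 20.1°C.
Saturated to 4600 m: -5.4 × 2.7 km = -14.58°C, so T = 5.52°C.
Dry descent to 1500 m: +10 × 3.1 km = +31°C, so T = 36.52°C.

36.52°C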